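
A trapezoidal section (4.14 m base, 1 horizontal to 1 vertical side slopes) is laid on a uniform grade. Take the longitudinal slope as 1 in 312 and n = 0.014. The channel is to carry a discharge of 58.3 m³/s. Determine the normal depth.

y_n = 2.01 m

Manning's equation rearranged: A R^(2/3) = nQ / (1·√S) = 0.014 × 58.3 / (√0.003205) = 14.42.
Try y = 1.56 m: A R^(2/3) = 9.126 — too small.
Try y = 2.2 m: A R^(2/3) = 17 — too large.
Try y = 2.01 m: A R^(2/3) = 14.41 — close enough.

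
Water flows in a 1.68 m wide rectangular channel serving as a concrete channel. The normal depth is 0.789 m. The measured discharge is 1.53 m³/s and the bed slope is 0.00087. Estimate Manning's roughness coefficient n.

n = 0.014

Flow area A = b·y = 1.68 × 0.789 = 1.326 m². Wetted perimeter P = b + 2y = 1.68 + 2×0.789 = 3.258 m.
Hydraulic radius R = A/P = 1.326/3.258 = 0.4069 m.
Rearranging Manning's equation: n = (1/Q) A R^(2/3) S^(1/2) = (1/1.53) × 1.326 × 0.4069^(2/3) × √0.00087 = 0.014.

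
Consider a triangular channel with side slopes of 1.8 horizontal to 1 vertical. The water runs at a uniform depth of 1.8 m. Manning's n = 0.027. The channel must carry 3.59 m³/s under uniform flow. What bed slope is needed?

For a triangular section with side slope z = 1.8: A = zy² = 1.8×1.8² = 5.832 m²; P = 2y√(1+z²) = 2×1.8×2.059 = 7.413 m.
Hydraulic radius R = A/P = 5.832/7.413 = 0.7867 m.
From Manning's equation, S = [nQ / (1 A R^(2/3))]² = [0.027 × 3.59 / (1 × 5.832 × 0.7867^(2/3))]² = 0.00038.

S = 0.00038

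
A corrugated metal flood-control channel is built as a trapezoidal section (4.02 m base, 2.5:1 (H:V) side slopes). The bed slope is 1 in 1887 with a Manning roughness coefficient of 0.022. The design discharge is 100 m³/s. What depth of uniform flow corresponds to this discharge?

y_n = 4.02 m

Manning's equation rearranged: A R^(2/3) = nQ / (1·√S) = 0.022 × 100 / (√0.0005299) = 95.57.
At y = 4.93 m: A R^(2/3) = 153.8 — too large.
At y = 4.02 m: A R^(2/3) = 95.78 — matches.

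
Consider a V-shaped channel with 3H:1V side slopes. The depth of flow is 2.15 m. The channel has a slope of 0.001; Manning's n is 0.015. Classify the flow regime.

subcritical

For a triangular section with side slope z = 3: A = zy² = 3×2.15² = 13.87 m²; P = 2y√(1+z²) = 2×2.15×3.162 = 13.6 m.
Hydraulic radius R = A/P = 13.87/13.6 = 1.02 m.
V = (1/n) R^(2/3) √S = (1/0.015) × 1.02^(2/3) × √0.001 = 2.136 m/s. Hydraulic depth D_h = A/T = 13.87/12.9 = 1.075 m.
Froude number Fr = V/√(g·D_h) = 2.136/√(9.81×1.075) = 0.658, which is less than 1, so the flow is subcritical.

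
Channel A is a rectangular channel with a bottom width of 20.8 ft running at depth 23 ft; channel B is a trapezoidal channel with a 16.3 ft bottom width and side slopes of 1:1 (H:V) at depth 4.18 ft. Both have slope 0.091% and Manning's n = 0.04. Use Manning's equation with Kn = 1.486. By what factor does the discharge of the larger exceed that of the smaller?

9.89

Channel A: Flow area A = b·y = 20.8 × 23 = 478.4 ft². Wetted perimeter P = b + 2y = 20.8 + 2×23 = 66.8 ft. Hydraulic radius R = A/P = 478.4/66.8 = 7.162 ft. Q_A = (1.486/0.04)·478.4·7.162^(2/3)·√0.00091 = 1992 ft³/s.
Channel B: With bottom width b = 16.3 ft and side slope z = 1: A = (b + zy)y = (16.3 + 1×4.18)×4.18 = 85.61 ft²; P = b + 2y√(1+z²) = 16.3 + 2×4.18×1.414 = 28.12 ft. Hydraulic radius R = A/P = 85.61/28.12 = 3.044 ft. Q_B = (1.486/0.04)·85.61·3.044^(2/3)·√0.00091 = 201.5 ft³/s.
The larger discharge is 1992 ft³/s and the smaller is 201.5 ft³/s; the ratio is 9.89.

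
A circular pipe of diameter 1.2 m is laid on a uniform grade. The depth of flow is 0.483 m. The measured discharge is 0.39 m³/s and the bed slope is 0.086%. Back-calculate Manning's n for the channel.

For a circular section of diameter D = 1.2 m at depth y = 0.483 m, the central angle is θ = 2 arccos(1 − 2y/D) = 2.749 rad. Then A = (D²/8)(θ − sin θ) = 0.426 m² and P = Dθ/2 = 1.649 m.
Hydraulic radius R = A/P = 0.426/1.649 = 0.2583 m.
Rearranging Manning's equation: n = (1/Q) A R^(2/3) S^(1/2) = (1/0.39) × 0.426 × 0.2583^(2/3) × √0.00086 = 0.013.

n = 0.013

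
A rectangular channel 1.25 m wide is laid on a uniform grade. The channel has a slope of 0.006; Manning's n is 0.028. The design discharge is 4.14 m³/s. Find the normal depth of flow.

y_n = 1.97 m

Manning's equation rearranged: A R^(2/3) = nQ / (1·√S) = 0.028 × 4.14 / (√0.006) = 1.497.
At y = 1.7 m: A R^(2/3) = 1.261 — too small.
At y = 2.17 m: A R^(2/3) = 1.675 — too large.
At y = 1.97 m: A R^(2/3) = 1.498 — ≈ 1.497.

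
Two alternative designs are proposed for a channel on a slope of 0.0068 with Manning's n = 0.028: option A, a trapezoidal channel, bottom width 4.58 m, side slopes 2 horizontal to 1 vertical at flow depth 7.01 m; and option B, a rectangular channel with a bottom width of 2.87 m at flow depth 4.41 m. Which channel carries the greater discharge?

Channel A: With bottom width b = 4.58 m and side slope z = 2: A = (b + zy)y = (4.58 + 2×7.01)×7.01 = 130.4 m²; P = b + 2y√(1+z²) = 4.58 + 2×7.01×2.236 = 35.93 m. Hydraulic radius R = A/P = 130.4/35.93 = 3.629 m. Q_A = (1/0.028)·130.4·3.629^(2/3)·√0.0068 = 906.8 m³/s.
Channel B: Flow area A = b·y = 2.87 × 4.41 = 12.66 m². Wetted perimeter P = b + 2y = 2.87 + 2×4.41 = 11.69 m. Hydraulic radius R = A/P = 12.66/11.69 = 1.083 m. Q_B = (1/0.028)·12.66·1.083^(2/3)·√0.0068 = 39.3 m³/s.
Q_A = 906.8 m³/s vs Q_B = 39.3 m³/s, so channel A carries more.

channel A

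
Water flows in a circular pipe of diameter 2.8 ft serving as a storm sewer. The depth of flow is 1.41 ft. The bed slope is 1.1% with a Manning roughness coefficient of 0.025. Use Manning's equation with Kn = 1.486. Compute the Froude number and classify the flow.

subcritical

For a circular section of diameter D = 2.8 ft at depth y = 1.41 ft, the central angle is θ = 2 arccos(1 − 2y/D) = 3.156 rad. Then A = (D²/8)(θ − sin θ) = 3.107 ft² and P = Dθ/2 = 4.418 ft.
Hydraulic radius R = A/P = 3.107/4.418 = 0.7032 ft.
V = (1.486/n) R^(2/3) √S = (1.486/0.025) × 0.7032^(2/3) × √0.011 = 4.93 ft/s. Hydraulic depth D_h = A/T = 3.107/2.8 = 1.11 ft.
Froude number Fr = V/√(g·D_h) = 4.93/√(32.2×1.11) = 0.825, which is less than 1, so the flow is subcritical.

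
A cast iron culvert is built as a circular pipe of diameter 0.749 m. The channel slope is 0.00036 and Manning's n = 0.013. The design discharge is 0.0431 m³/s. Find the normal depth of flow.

y_n = 0.23 m

Manning's equation rearranged: A R^(2/3) = nQ / (1·√S) = 0.013 × 0.0431 / (√0.00036) = 0.02953.
At y = 0.279 m: A R^(2/3) = 0.04261 — over.
At y = 0.179 m: A R^(2/3) = 0.01806 — short.
At y = 0.23 m: A R^(2/3) = 0.02954 — matches.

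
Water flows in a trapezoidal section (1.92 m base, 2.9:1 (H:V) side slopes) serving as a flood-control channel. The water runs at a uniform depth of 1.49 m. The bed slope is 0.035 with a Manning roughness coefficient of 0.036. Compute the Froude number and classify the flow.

With bottom width b = 1.92 m and side slope z = 2.9: A = (b + zy)y = (1.92 + 2.9×1.49)×1.49 = 9.299 m²; P = b + 2y√(1+z²) = 1.92 + 2×1.49×3.068 = 11.06 m.
Hydraulic radius R = A/P = 9.299/11.06 = 0.8407 m.
V = (1/n) R^(2/3) √S = (1/0.036) × 0.8407^(2/3) × √0.035 = 4.629 m/s. Hydraulic depth D_h = A/T = 9.299/10.56 = 0.8804 m.
Froude number Fr = V/√(g·D_h) = 4.629/√(9.81×0.8804) = 1.58, which is greater than 1, so the flow is supercritical.

supercritical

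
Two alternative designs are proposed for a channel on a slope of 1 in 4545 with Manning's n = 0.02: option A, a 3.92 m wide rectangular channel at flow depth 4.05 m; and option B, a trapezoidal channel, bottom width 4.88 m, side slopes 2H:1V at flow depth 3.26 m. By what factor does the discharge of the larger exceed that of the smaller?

2.99

Channel A: Flow area A = b·y = 3.92 × 4.05 = 15.88 m². Wetted perimeter P = b + 2y = 3.92 + 2×4.05 = 12.02 m. Hydraulic radius R = A/P = 15.88/12.02 = 1.321 m. Q_A = (1/0.02)·15.88·1.321^(2/3)·√0.00022 = 14.17 m³/s.
Channel B: With bottom width b = 4.88 m and side slope z = 2: A = (b + zy)y = (4.88 + 2×3.26)×3.26 = 37.16 m²; P = b + 2y√(1+z²) = 4.88 + 2×3.26×2.236 = 19.46 m. Hydraulic radius R = A/P = 37.16/19.46 = 1.91 m. Q_B = (1/0.02)·37.16·1.91^(2/3)·√0.00022 = 42.43 m³/s.
The larger discharge is 42.43 m³/s and the smaller is 14.17 m³/s; the ratio is 2.99.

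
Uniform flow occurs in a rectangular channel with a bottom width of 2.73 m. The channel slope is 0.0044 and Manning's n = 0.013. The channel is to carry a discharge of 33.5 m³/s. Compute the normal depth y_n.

y_n = 2.59 m

Manning's equation rearranged: A R^(2/3) = nQ / (1·√S) = 0.013 × 33.5 / (√0.0044) = 6.565.
Try y = 2.93 m: A R^(2/3) = 7.628 — too large.
Try y = 1.99 m: A R^(2/3) = 4.719 — too small.
Try y = 2.59 m: A R^(2/3) = 6.561 — close enough.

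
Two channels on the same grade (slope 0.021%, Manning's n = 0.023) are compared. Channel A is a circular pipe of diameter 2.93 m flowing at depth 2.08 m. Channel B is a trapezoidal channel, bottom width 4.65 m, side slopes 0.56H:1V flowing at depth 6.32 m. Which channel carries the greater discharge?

Channel A: For a circular section of diameter D = 2.93 m at depth y = 2.08 m, the central angle is θ = 2 arccos(1 − 2y/D) = 4.008 rad. Then A = (D²/8)(θ − sin θ) = 5.119 m² and P = Dθ/2 = 5.872 m. Hydraulic radius R = A/P = 5.119/5.872 = 0.8718 m. Q_A = (1/0.023)·5.119·0.8718^(2/3)·√0.00021 = 2.943 m³/s.
Channel B: With bottom width b = 4.65 m and side slope z = 0.56: A = (b + zy)y = (4.65 + 0.56×6.32)×6.32 = 51.76 m²; P = b + 2y√(1+z²) = 4.65 + 2×6.32×1.146 = 19.14 m. Hydraulic radius R = A/P = 51.76/19.14 = 2.704 m. Q_B = (1/0.023)·51.76·2.704^(2/3)·√0.00021 = 63.3 m³/s.
Q_A = 2.943 m³/s vs Q_B = 63.3 m³/s, so channel B carries more.

channel B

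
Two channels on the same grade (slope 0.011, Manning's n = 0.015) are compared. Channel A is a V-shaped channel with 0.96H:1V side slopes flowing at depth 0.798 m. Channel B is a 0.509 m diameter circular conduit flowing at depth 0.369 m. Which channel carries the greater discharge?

Channel A: For a triangular section with side slope z = 0.96: A = zy² = 0.96×0.798² = 0.6113 m²; P = 2y√(1+z²) = 2×0.798×1.386 = 2.212 m. Hydraulic radius R = A/P = 0.6113/2.212 = 0.2763 m. Q_A = (1/0.015)·0.6113·0.2763^(2/3)·√0.011 = 1.813 m³/s.
Channel B: For a circular section of diameter D = 0.509 m at depth y = 0.369 m, the central angle is θ = 2 arccos(1 − 2y/D) = 4.075 rad. Then A = (D²/8)(θ − sin θ) = 0.158 m² and P = Dθ/2 = 1.037 m. Hydraulic radius R = A/P = 0.158/1.037 = 0.1523 m. Q_B = (1/0.015)·0.158·0.1523^(2/3)·√0.011 = 0.3151 m³/s.
Q_A = 1.813 m³/s vs Q_B = 0.3151 m³/s, so channel A carries more.

channel A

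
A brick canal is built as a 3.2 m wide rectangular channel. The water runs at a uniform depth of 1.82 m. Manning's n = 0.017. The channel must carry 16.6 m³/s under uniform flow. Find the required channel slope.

Flow area A = b·y = 3.2 × 1.82 = 5.824 m². Wetted perimeter P = b + 2y = 3.2 + 2×1.82 = 6.84 m.
Hydraulic radius R = A/P = 5.824/6.84 = 0.8515 m.
From Manning's equation, S = [nQ / (1 A R^(2/3))]² = [0.017 × 16.6 / (1 × 5.824 × 0.8515^(2/3))]² = 0.00291.

S = 0.00291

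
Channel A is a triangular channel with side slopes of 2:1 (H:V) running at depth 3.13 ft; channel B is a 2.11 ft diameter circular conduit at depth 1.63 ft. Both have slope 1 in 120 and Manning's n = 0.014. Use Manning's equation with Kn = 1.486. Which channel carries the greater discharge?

Channel A: For a triangular section with side slope z = 2: A = zy² = 2×3.13² = 19.59 ft²; P = 2y√(1+z²) = 2×3.13×2.236 = 14 ft. Hydraulic radius R = A/P = 19.59/14 = 1.4 ft. Q_A = (1.486/0.014)·19.59·1.4^(2/3)·√0.008333 = 237.6 ft³/s.
Channel B: For a circular section of diameter D = 2.11 ft at depth y = 1.63 ft, the central angle is θ = 2 arccos(1 − 2y/D) = 4.294 rad. Then A = (D²/8)(θ − sin θ) = 2.899 ft² and P = Dθ/2 = 4.531 ft. Hydraulic radius R = A/P = 2.899/4.531 = 0.6398 ft. Q_B = (1.486/0.014)·2.899·0.6398^(2/3)·√0.008333 = 20.85 ft³/s.
Q_A = 237.6 ft³/s vs Q_B = 20.85 ft³/s, so channel A carries more.

channel A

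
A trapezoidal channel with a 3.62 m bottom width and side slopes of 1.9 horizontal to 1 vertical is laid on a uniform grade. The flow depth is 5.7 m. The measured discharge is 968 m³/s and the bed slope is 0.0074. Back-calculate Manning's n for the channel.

n = 0.015

With bottom width b = 3.62 m and side slope z = 1.9: A = (b + zy)y = (3.62 + 1.9×5.7)×5.7 = 82.36 m²; P = b + 2y√(1+z²) = 3.62 + 2×5.7×2.147 = 28.1 m.
Hydraulic radius R = A/P = 82.36/28.1 = 2.931 m.
Rearranging Manning's equation: n = (1/Q) A R^(2/3) S^(1/2) = (1/968) × 82.36 × 2.931^(2/3) × √0.0074 = 0.015.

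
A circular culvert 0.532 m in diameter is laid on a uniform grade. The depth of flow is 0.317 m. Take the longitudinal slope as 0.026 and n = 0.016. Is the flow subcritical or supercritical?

For a circular section of diameter D = 0.532 m at depth y = 0.317 m, the central angle is θ = 2 arccos(1 − 2y/D) = 3.527 rad. Then A = (D²/8)(θ − sin θ) = 0.1381 m² and P = Dθ/2 = 0.9383 m.
Hydraulic radius R = A/P = 0.1381/0.9383 = 0.1472 m.
V = (1/n) R^(2/3) √S = (1/0.016) × 0.1472^(2/3) × √0.026 = 2.809 m/s. Hydraulic depth D_h = A/T = 0.1381/0.5221 = 0.2645 m.
Froude number Fr = V/√(g·D_h) = 2.809/√(9.81×0.2645) = 1.74, which is greater than 1, so the flow is supercritical.

supercritical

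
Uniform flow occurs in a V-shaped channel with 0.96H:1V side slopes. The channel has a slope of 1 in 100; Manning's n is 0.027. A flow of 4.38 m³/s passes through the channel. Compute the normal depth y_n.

y_n = 1.41 m

Manning's equation rearranged: A R^(2/3) = nQ / (1·√S) = 0.027 × 4.38 / (√0.01) = 1.183.
Try y = 1.77 m: A R^(2/3) = 2.17 — too large.
Try y = 1.41 m: A R^(2/3) = 1.183 — ≈ 1.183.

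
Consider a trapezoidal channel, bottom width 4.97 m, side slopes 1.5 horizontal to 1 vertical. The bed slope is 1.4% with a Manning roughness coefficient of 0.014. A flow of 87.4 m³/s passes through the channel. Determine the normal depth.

y_n = 1.44 m

Manning's equation rearranged: A R^(2/3) = nQ / (1·√S) = 0.014 × 87.4 / (√0.014) = 10.34.
At y = 1.08 m: A R^(2/3) = 6.148 — low.
At y = 1.77 m: A R^(2/3) = 15.15 — high.
At y = 1.44 m: A R^(2/3) = 10.34 — ≈ 10.34.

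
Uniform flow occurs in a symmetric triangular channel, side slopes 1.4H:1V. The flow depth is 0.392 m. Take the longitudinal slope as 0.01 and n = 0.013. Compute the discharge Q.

Q = 0.487 m³/s

For a triangular section with side slope z = 1.4: A = zy² = 1.4×0.392² = 0.2151 m²; P = 2y√(1+z²) = 2×0.392×1.72 = 1.349 m.
Hydraulic radius R = A/P = 0.2151/1.349 = 0.1595 m.
Manning's equation: Q = (1/n) A R^(2/3) S^(1/2) = (1/0.013) × 0.2151 × 0.1595^(2/3) × 0.01^(1/2) = 0.487 m³/s.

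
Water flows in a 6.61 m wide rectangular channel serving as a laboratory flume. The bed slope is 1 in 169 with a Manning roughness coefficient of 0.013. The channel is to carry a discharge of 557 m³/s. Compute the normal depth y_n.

y_n = 8.07 m

Manning's equation rearranged: A R^(2/3) = nQ / (1·√S) = 0.013 × 557 / (√0.005917) = 94.13.
At y = 10.2 m: A R^(2/3) = 124.1 — over.
At y = 5.98 m: A R^(2/3) = 65.41 — short.
At y = 8.07 m: A R^(2/3) = 94.15 — close enough.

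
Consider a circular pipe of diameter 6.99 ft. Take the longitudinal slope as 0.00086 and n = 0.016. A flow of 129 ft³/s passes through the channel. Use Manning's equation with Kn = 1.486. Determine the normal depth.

y_n = 4.95 ft

Manning's equation rearranged: A R^(2/3) = nQ / (1.486·√S) = 0.016 × 129 / (1.486 × √0.00086) = 47.36.
Trying y = 6.04 ft: A R^(2/3) = 58.04 — too large.
Trying y = 4.04 ft: A R^(2/3) = 35.3 — too small.
Trying y = 4.95 ft: A R^(2/3) = 47.32 — ≈ 47.36.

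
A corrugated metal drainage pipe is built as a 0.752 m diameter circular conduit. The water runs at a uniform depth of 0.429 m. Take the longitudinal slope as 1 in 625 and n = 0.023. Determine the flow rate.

For a circular section of diameter D = 0.752 m at depth y = 0.429 m, the central angle is θ = 2 arccos(1 − 2y/D) = 3.424 rad. Then A = (D²/8)(θ − sin θ) = 0.2618 m² and P = Dθ/2 = 1.288 m.
Hydraulic radius R = A/P = 0.2618/1.288 = 0.2033 m.
Manning's equation: Q = (1/n) A R^(2/3) S^(1/2) = (1/0.023) × 0.2618 × 0.2033^(2/3) × 0.0016^(1/2) = 0.157 m³/s.

Q = 0.157 m³/s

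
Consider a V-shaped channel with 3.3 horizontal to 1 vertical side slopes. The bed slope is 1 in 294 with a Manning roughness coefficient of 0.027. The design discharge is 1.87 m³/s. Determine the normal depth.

Manning's equation rearranged: A R^(2/3) = nQ / (1·√S) = 0.027 × 1.87 / (√0.003401) = 0.8657.
At y = 0.556 m: A R^(2/3) = 0.422 — too small.
At y = 0.916 m: A R^(2/3) = 1.598 — too large.
At y = 0.728 m: A R^(2/3) = 0.8659 — matches.

y_n = 0.728 m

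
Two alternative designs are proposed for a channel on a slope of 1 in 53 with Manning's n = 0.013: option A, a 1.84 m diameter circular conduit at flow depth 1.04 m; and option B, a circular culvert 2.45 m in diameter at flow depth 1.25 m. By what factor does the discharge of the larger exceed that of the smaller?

Channel A: For a circular section of diameter D = 1.84 m at depth y = 1.04 m, the central angle is θ = 2 arccos(1 − 2y/D) = 3.403 rad. Then A = (D²/8)(θ − sin θ) = 1.55 m² and P = Dθ/2 = 3.131 m. Hydraulic radius R = A/P = 1.55/3.131 = 0.495 m. Q_A = (1/0.013)·1.55·0.495^(2/3)·√0.01887 = 10.25 m³/s.
Channel B: For a circular section of diameter D = 2.45 m at depth y = 1.25 m, the central angle is θ = 2 arccos(1 − 2y/D) = 3.182 rad. Then A = (D²/8)(θ − sin θ) = 2.418 m² and P = Dθ/2 = 3.898 m. Hydraulic radius R = A/P = 2.418/3.898 = 0.6204 m. Q_B = (1/0.013)·2.418·0.6204^(2/3)·√0.01887 = 18.59 m³/s.
The larger discharge is 18.59 m³/s and the smaller is 10.25 m³/s; the ratio is 1.81.

1.81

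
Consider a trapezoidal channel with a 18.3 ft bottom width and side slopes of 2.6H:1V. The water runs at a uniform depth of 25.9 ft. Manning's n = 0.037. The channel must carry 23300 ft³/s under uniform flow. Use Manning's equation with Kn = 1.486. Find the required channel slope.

With bottom width b = 18.3 ft and side slope z = 2.6: A = (b + zy)y = (18.3 + 2.6×25.9)×25.9 = 2218 ft²; P = b + 2y√(1+z²) = 18.3 + 2×25.9×2.786 = 162.6 ft.
Hydraulic radius R = A/P = 2218/162.6 = 13.64 ft.
From Manning's equation, S = [nQ / (1.486 A R^(2/3))]² = [0.037 × 23300 / (1.486 × 2218 × 13.64^(2/3))]² = 0.0021.

S = 0.0021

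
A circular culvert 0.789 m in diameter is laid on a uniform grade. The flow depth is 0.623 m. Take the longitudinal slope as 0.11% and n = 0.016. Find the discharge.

For a circular section of diameter D = 0.789 m at depth y = 0.623 m, the central angle is θ = 2 arccos(1 − 2y/D) = 4.377 rad. Then A = (D²/8)(θ − sin θ) = 0.4141 m² and P = Dθ/2 = 1.727 m.
Hydraulic radius R = A/P = 0.4141/1.727 = 0.2398 m.
Manning's equation: Q = (1/n) A R^(2/3) S^(1/2) = (1/0.016) × 0.4141 × 0.2398^(2/3) × 0.0011^(1/2) = 0.331 m³/s.

Q = 0.331 m³/s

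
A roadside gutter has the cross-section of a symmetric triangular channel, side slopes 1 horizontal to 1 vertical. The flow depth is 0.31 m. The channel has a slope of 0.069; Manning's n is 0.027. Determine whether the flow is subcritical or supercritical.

supercritical

For a triangular section with side slope z = 1: A = zy² = 1×0.31² = 0.0961 m²; P = 2y√(1+z²) = 2×0.31×1.414 = 0.8768 m.
Hydraulic radius R = A/P = 0.0961/0.8768 = 0.1096 m.
V = (1/n) R^(2/3) √S = (1/0.027) × 0.1096^(2/3) × √0.069 = 2.228 m/s. Hydraulic depth D_h = A/T = 0.0961/0.62 = 0.155 m.
Froude number Fr = V/√(g·D_h) = 2.228/√(9.81×0.155) = 1.81, which is greater than 1, so the flow is supercritical.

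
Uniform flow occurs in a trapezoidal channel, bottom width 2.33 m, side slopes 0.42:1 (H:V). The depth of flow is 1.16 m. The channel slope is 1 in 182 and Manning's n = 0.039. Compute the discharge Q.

With bottom width b = 2.33 m and side slope z = 0.42: A = (b + zy)y = (2.33 + 0.42×1.16)×1.16 = 3.268 m²; P = b + 2y√(1+z²) = 2.33 + 2×1.16×1.085 = 4.846 m.
Hydraulic radius R = A/P = 3.268/4.846 = 0.6743 m.
Manning's equation: Q = (1/n) A R^(2/3) S^(1/2) = (1/0.039) × 3.268 × 0.6743^(2/3) × 0.005495^(1/2) = 4.78 m³/s.

Q = 4.78 m³/s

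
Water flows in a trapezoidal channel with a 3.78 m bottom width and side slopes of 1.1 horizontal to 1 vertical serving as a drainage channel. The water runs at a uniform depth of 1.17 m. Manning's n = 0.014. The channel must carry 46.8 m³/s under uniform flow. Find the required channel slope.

S = 0.016

With bottom width b = 3.78 m and side slope z = 1.1: A = (b + zy)y = (3.78 + 1.1×1.17)×1.17 = 5.928 m²; P = b + 2y√(1+z²) = 3.78 + 2×1.17×1.487 = 7.259 m.
Hydraulic radius R = A/P = 5.928/7.259 = 0.8167 m.
From Manning's equation, S = [nQ / (1 A R^(2/3))]² = [0.014 × 46.8 / (1 × 5.928 × 0.8167^(2/3))]² = 0.016.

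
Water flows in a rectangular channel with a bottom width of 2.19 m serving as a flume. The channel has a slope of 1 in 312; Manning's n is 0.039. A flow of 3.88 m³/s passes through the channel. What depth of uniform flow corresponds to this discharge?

y_n = 1.62 m

Manning's equation rearranged: A R^(2/3) = nQ / (1·√S) = 0.039 × 3.88 / (√0.003205) = 2.673.
Try y = 1.29 m: A R^(2/3) = 1.992 — too small.
Try y = 1.76 m: A R^(2/3) = 2.966 — too large.
Try y = 1.62 m: A R^(2/3) = 2.671 — matches.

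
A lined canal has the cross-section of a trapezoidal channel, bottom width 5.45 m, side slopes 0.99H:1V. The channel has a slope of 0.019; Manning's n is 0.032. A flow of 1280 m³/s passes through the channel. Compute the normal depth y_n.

y_n = 8.49 m

Manning's equation rearranged: A R^(2/3) = nQ / (1·√S) = 0.032 × 1280 / (√0.019) = 297.2.
At y = 7.12 m: A R^(2/3) = 204.8 — short.
At y = 10.5 m: A R^(2/3) = 470.3 — over.
At y = 8.49 m: A R^(2/3) = 296.8 — close enough.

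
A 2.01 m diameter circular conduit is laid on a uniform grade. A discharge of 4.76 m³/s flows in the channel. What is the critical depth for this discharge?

At critical depth, Q² T / (g A³) = 1, i.e. A³/T = Q²/g = 4.76²/9.81 = 2.31.
At y = 0.73 m: A³/T = 0.5831 — short.
At y = 1.17 m: A³/T = 3.551 — over.
At y = 1.05 m: A³/T = 2.349 — matches.

y_c = 1.05 m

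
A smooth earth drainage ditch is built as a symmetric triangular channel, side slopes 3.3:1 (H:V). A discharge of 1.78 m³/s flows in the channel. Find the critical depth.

At critical depth, Q² T / (g A³) = 1, i.e. A³/T = Q²/g = 1.78²/9.81 = 0.323.
At y = 0.402 m: A³/T = 0.05716 — low.
At y = 0.568 m: A³/T = 0.3219 — matches.

y_c = 0.568 m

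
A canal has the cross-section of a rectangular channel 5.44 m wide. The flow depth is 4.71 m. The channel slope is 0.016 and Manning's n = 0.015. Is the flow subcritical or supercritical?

Flow area A = b·y = 5.44 × 4.71 = 25.62 m². Wetted perimeter P = b + 2y = 5.44 + 2×4.71 = 14.86 m.
Hydraulic radius R = A/P = 25.62/14.86 = 1.724 m.
V = (1/n) R^(2/3) √S = (1/0.015) × 1.724^(2/3) × √0.016 = 12.13 m/s. Hydraulic depth D_h = A/T = 25.62/5.44 = 4.71 m.
Froude number Fr = V/√(g·D_h) = 12.13/√(9.81×4.71) = 1.78, which is greater than 1, so the flow is supercritical.

supercritical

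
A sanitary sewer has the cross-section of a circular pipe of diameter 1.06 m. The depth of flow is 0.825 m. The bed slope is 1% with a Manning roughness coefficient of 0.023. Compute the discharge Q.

For a circular section of diameter D = 1.06 m at depth y = 0.825 m, the central angle is θ = 2 arccos(1 − 2y/D) = 4.322 rad. Then A = (D²/8)(θ − sin θ) = 0.7369 m² and P = Dθ/2 = 2.291 m.
Hydraulic radius R = A/P = 0.7369/2.291 = 0.3217 m.
Manning's equation: Q = (1/n) A R^(2/3) S^(1/2) = (1/0.023) × 0.7369 × 0.3217^(2/3) × 0.01^(1/2) = 1.5 m³/s.

Q = 1.5 m³/s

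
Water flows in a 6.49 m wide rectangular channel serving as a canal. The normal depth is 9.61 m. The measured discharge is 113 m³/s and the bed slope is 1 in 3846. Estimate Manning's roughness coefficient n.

n = 0.0161

Flow area A = b·y = 6.49 × 9.61 = 62.37 m². Wetted perimeter P = b + 2y = 6.49 + 2×9.61 = 25.71 m.
Hydraulic radius R = A/P = 62.37/25.71 = 2.426 m.
Rearranging Manning's equation: n = (1/Q) A R^(2/3) S^(1/2) = (1/113) × 62.37 × 2.426^(2/3) × √0.00026 = 0.0161.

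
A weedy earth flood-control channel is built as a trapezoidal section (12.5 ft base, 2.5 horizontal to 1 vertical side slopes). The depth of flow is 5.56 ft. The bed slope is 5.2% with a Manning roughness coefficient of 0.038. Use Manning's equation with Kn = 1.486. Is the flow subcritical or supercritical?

supercritical

With bottom width b = 12.5 ft and side slope z = 2.5: A = (b + zy)y = (12.5 + 2.5×5.56)×5.56 = 146.8 ft²; P = b + 2y√(1+z²) = 12.5 + 2×5.56×2.693 = 42.44 ft.
Hydraulic radius R = A/P = 146.8/42.44 = 3.459 ft.
V = (1.486/n) R^(2/3) √S = (1.486/0.038) × 3.459^(2/3) × √0.052 = 20.39 ft/s. Hydraulic depth D_h = A/T = 146.8/40.3 = 3.642 ft.
Froude number Fr = V/√(g·D_h) = 20.39/√(32.2×3.642) = 1.88, which is greater than 1, so the flow is supercritical.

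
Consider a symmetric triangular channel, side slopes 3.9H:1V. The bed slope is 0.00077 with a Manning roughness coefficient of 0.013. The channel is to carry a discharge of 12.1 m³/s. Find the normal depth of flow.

Manning's equation rearranged: A R^(2/3) = nQ / (1·√S) = 0.013 × 12.1 / (√0.00077) = 5.669.
Try y = 1.72 m: A R^(2/3) = 10.21 — high.
Try y = 1.38 m: A R^(2/3) = 5.678 — matches.

y_n = 1.38 m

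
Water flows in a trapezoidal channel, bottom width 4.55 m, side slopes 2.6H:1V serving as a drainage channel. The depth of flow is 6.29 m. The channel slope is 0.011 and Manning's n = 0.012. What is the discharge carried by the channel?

Q = 2560 m³/s

With bottom width b = 4.55 m and side slope z = 2.6: A = (b + zy)y = (4.55 + 2.6×6.29)×6.29 = 131.5 m²; P = b + 2y√(1+z²) = 4.55 + 2×6.29×2.786 = 39.59 m.
Hydraulic radius R = A/P = 131.5/39.59 = 3.321 m.
Manning's equation: Q = (1/n) A R^(2/3) S^(1/2) = (1/0.012) × 131.5 × 3.321^(2/3) × 0.011^(1/2) = 2560 m³/s.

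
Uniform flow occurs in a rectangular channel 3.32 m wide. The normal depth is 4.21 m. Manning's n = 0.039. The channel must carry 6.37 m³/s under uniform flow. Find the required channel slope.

S = 0.00025

Flow area A = b·y = 3.32 × 4.21 = 13.98 m². Wetted perimeter P = b + 2y = 3.32 + 2×4.21 = 11.74 m.
Hydraulic radius R = A/P = 13.98/11.74 = 1.191 m.
From Manning's equation, S = [nQ / (1 A R^(2/3))]² = [0.039 × 6.37 / (1 × 13.98 × 1.191^(2/3))]² = 0.00025.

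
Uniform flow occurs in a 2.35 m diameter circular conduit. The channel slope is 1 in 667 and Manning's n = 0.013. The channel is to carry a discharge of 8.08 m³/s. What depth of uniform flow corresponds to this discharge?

Manning's equation rearranged: A R^(2/3) = nQ / (1·√S) = 0.013 × 8.08 / (√0.001499) = 2.713.
Try y = 1.21 m: A R^(2/3) = 1.598 — low.
Try y = 1.97 m: A R^(2/3) = 3.102 — high.
Try y = 1.73 m: A R^(2/3) = 2.714 — close enough.

y_n = 1.73 m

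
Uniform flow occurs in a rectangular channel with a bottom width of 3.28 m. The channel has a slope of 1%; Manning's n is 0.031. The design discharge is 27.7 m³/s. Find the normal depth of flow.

Manning's equation rearranged: A R^(2/3) = nQ / (1·√S) = 0.031 × 27.7 / (√0.01) = 8.587.
At y = 2.09 m: A R^(2/3) = 6.479 — low.
At y = 2.85 m: A R^(2/3) = 9.602 — high.
At y = 2.61 m: A R^(2/3) = 8.602 — matches.

y_n = 2.61 m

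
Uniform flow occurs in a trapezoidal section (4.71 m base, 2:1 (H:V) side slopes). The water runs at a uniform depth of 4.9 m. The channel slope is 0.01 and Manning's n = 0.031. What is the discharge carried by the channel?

Q = 441 m³/s

With bottom width b = 4.71 m and side slope z = 2: A = (b + zy)y = (4.71 + 2×4.9)×4.9 = 71.1 m²; P = b + 2y√(1+z²) = 4.71 + 2×4.9×2.236 = 26.62 m.
Hydraulic radius R = A/P = 71.1/26.62 = 2.671 m.
Manning's equation: Q = (1/n) A R^(2/3) S^(1/2) = (1/0.031) × 71.1 × 2.671^(2/3) × 0.01^(1/2) = 441 m³/s.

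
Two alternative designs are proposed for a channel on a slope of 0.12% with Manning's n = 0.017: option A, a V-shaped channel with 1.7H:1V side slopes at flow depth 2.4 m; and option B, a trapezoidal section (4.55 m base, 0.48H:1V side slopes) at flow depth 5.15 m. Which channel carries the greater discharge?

Channel A: For a triangular section with side slope z = 1.7: A = zy² = 1.7×2.4² = 9.792 m²; P = 2y√(1+z²) = 2×2.4×1.972 = 9.467 m. Hydraulic radius R = A/P = 9.792/9.467 = 1.034 m. Q_A = (1/0.017)·9.792·1.034^(2/3)·√0.0012 = 20.41 m³/s.
Channel B: With bottom width b = 4.55 m and side slope z = 0.48: A = (b + zy)y = (4.55 + 0.48×5.15)×5.15 = 36.16 m²; P = b + 2y√(1+z²) = 4.55 + 2×5.15×1.109 = 15.98 m. Hydraulic radius R = A/P = 36.16/15.98 = 2.264 m. Q_B = (1/0.017)·36.16·2.264^(2/3)·√0.0012 = 127 m³/s.
Q_A = 20.41 m³/s vs Q_B = 127 m³/s, so channel B carries more.

channel B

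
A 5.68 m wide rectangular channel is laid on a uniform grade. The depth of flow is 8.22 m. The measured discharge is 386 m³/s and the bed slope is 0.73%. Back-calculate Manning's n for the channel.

n = 0.017

Flow area A = b·y = 5.68 × 8.22 = 46.69 m². Wetted perimeter P = b + 2y = 5.68 + 2×8.22 = 22.12 m.
Hydraulic radius R = A/P = 46.69/22.12 = 2.111 m.
Rearranging Manning's equation: n = (1/Q) A R^(2/3) S^(1/2) = (1/386) × 46.69 × 2.111^(2/3) × √0.0073 = 0.017.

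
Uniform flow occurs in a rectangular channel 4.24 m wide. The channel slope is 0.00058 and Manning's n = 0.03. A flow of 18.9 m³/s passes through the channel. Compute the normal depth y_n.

Manning's equation rearranged: A R^(2/3) = nQ / (1·√S) = 0.03 × 18.9 / (√0.00058) = 23.54.
Trying y = 3.85 m: A R^(2/3) = 20.11 — too small.
Trying y = 4.38 m: A R^(2/3) = 23.56 — matches.

y_n = 4.38 m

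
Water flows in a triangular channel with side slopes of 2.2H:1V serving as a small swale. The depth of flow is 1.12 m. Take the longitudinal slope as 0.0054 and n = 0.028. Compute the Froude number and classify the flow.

For a triangular section with side slope z = 2.2: A = zy² = 2.2×1.12² = 2.76 m²; P = 2y√(1+z²) = 2×1.12×2.417 = 5.413 m.
Hydraulic radius R = A/P = 2.76/5.413 = 0.5098 m.
V = (1/n) R^(2/3) √S = (1/0.028) × 0.5098^(2/3) × √0.0054 = 1.675 m/s. Hydraulic depth D_h = A/T = 2.76/4.928 = 0.56 m.
Froude number Fr = V/√(g·D_h) = 1.675/√(9.81×0.56) = 0.715, which is less than 1, so the flow is subcritical.

subcritical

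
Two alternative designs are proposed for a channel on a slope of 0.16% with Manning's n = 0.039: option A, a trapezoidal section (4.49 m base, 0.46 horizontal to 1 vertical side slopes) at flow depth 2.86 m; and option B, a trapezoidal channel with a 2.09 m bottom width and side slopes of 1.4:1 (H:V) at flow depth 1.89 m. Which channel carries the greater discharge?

channel A

Channel A: With bottom width b = 4.49 m and side slope z = 0.46: A = (b + zy)y = (4.49 + 0.46×2.86)×2.86 = 16.6 m²; P = b + 2y√(1+z²) = 4.49 + 2×2.86×1.101 = 10.79 m. Hydraulic radius R = A/P = 16.6/10.79 = 1.539 m. Q_A = (1/0.039)·16.6·1.539^(2/3)·√0.0016 = 22.7 m³/s.
Channel B: With bottom width b = 2.09 m and side slope z = 1.4: A = (b + zy)y = (2.09 + 1.4×1.89)×1.89 = 8.951 m²; P = b + 2y√(1+z²) = 2.09 + 2×1.89×1.72 = 8.593 m. Hydraulic radius R = A/P = 8.951/8.593 = 1.042 m. Q_B = (1/0.039)·8.951·1.042^(2/3)·√0.0016 = 9.434 m³/s.
Q_A = 22.7 m³/s vs Q_B = 9.434 m³/s, so channel A carries more.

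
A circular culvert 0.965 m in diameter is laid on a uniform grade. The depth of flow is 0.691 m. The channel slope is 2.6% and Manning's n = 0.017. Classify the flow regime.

For a circular section of diameter D = 0.965 m at depth y = 0.691 m, the central angle is θ = 2 arccos(1 − 2y/D) = 4.035 rad. Then A = (D²/8)(θ − sin θ) = 0.5604 m² and P = Dθ/2 = 1.947 m.
Hydraulic radius R = A/P = 0.5604/1.947 = 0.2878 m.
V = (1/n) R^(2/3) √S = (1/0.017) × 0.2878^(2/3) × √0.026 = 4.135 m/s. Hydraulic depth D_h = A/T = 0.5604/0.8703 = 0.644 m.
Froude number Fr = V/√(g·D_h) = 4.135/√(9.81×0.644) = 1.65, which is greater than 1, so the flow is supercritical.

supercritical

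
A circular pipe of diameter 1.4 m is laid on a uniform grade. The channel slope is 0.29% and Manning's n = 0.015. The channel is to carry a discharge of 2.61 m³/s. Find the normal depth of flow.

Manning's equation rearranged: A R^(2/3) = nQ / (1·√S) = 0.015 × 2.61 / (√0.0029) = 0.727.
At y = 0.747 m: A R^(2/3) = 0.4262 — too small.
At y = 1.22 m: A R^(2/3) = 0.8013 — too large.
At y = 1.09 m: A R^(2/3) = 0.7268 — close enough.

y_n = 1.09 m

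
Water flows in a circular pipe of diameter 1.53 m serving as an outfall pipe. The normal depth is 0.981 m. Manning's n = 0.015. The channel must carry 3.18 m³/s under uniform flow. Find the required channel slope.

For a circular section of diameter D = 1.53 m at depth y = 0.981 m, the central angle is θ = 2 arccos(1 − 2y/D) = 3.714 rad. Then A = (D²/8)(θ − sin θ) = 1.245 m² and P = Dθ/2 = 2.841 m.
Hydraulic radius R = A/P = 1.245/2.841 = 0.4383 m.
From Manning's equation, S = [nQ / (1 A R^(2/3))]² = [0.015 × 3.18 / (1 × 1.245 × 0.4383^(2/3))]² = 0.00441.

S = 0.00441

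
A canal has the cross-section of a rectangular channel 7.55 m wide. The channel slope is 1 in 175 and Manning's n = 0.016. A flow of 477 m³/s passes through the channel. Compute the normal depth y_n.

Manning's equation rearranged: A R^(2/3) = nQ / (1·√S) = 0.016 × 477 / (√0.005714) = 101.
Trying y = 9.05 m: A R^(2/3) = 131.3 — too large.
Trying y = 7.29 m: A R^(2/3) = 101 — matches.

y_n = 7.29 m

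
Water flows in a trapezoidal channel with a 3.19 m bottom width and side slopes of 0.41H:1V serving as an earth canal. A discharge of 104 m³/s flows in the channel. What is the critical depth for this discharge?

y_c = 3.99 m

At critical depth, Q² T / (g A³) = 1, i.e. A³/T = Q²/g = 104²/9.81 = 1103.
At y = 3.31 m: A³/T = 577.5 — too small.
At y = 5.07 m: A³/T = 2594 — too large.
At y = 3.99 m: A³/T = 1105 — matches.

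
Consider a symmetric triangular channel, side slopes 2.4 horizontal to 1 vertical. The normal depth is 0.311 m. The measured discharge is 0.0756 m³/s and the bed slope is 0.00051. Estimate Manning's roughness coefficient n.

For a triangular section with side slope z = 2.4: A = zy² = 2.4×0.311² = 0.2321 m²; P = 2y√(1+z²) = 2×0.311×2.6 = 1.617 m.
Hydraulic radius R = A/P = 0.2321/1.617 = 0.1435 m.
Rearranging Manning's equation: n = (1/Q) A R^(2/3) S^(1/2) = (1/0.0756) × 0.2321 × 0.1435^(2/3) × √0.00051 = 0.019.

n = 0.019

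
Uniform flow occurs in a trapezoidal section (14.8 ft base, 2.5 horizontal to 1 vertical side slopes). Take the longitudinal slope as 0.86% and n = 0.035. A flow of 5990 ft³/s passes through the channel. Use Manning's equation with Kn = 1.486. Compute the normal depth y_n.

Manning's equation rearranged: A R^(2/3) = nQ / (1.486·√S) = 0.035 × 5990 / (1.486 × √0.0086) = 1521.
At y = 12.6 ft: A R^(2/3) = 2147 — over.
At y = 8.74 ft: A R^(2/3) = 958.7 — short.
At y = 10.8 ft: A R^(2/3) = 1522 — close enough.

y_n = 10.8 ft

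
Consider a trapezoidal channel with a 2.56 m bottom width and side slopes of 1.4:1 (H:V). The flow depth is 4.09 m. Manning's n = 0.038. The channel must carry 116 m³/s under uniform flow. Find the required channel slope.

With bottom width b = 2.56 m and side slope z = 1.4: A = (b + zy)y = (2.56 + 1.4×4.09)×4.09 = 33.89 m²; P = b + 2y√(1+z²) = 2.56 + 2×4.09×1.72 = 16.63 m.
Hydraulic radius R = A/P = 33.89/16.63 = 2.037 m.
From Manning's equation, S = [nQ / (1 A R^(2/3))]² = [0.038 × 116 / (1 × 33.89 × 2.037^(2/3))]² = 0.00655.

S = 0.00655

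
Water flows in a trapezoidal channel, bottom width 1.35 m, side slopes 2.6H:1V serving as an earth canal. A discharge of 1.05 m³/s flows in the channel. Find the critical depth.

At critical depth, Q² T / (g A³) = 1, i.e. A³/T = Q²/g = 1.05²/9.81 = 0.1124.
Trying y = 0.286 m: A³/T = 0.07566 — low.
Trying y = 0.358 m: A³/T = 0.1695 — high.
Trying y = 0.32 m: A³/T = 0.1129 — matches.

y_c = 0.32 m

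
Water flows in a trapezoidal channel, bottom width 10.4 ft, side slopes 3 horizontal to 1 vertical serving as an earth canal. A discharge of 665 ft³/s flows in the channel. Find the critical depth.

y_c = 3.59 ft

At critical depth, Q² T / (g A³) = 1, i.e. A³/T = Q²/g = 665²/32.2 = 13730.
At y = 2.99 ft: A³/T = 6855 — too small.
At y = 3.98 ft: A³/T = 20500 — too large.
At y = 3.59 ft: A³/T = 13740 — matches.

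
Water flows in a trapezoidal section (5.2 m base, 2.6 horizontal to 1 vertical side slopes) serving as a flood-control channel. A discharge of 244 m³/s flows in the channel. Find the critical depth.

At critical depth, Q² T / (g A³) = 1, i.e. A³/T = Q²/g = 244²/9.81 = 6069.
Trying y = 3.99 m: A³/T = 9247 — too large.
Trying y = 2.78 m: A³/T = 2098 — too small.
Trying y = 3.61 m: A³/T = 6090 — ≈ 6069.

y_c = 3.61 m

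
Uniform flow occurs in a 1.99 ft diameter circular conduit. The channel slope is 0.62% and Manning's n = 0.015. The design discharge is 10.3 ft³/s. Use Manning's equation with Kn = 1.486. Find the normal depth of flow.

y_n = 1.2 ft

Manning's equation rearranged: A R^(2/3) = nQ / (1.486·√S) = 0.015 × 10.3 / (1.486 × √0.0062) = 1.32.
At y = 1.01 ft: A R^(2/3) = 1.001 — low.
At y = 1.2 ft: A R^(2/3) = 1.322 — close enough.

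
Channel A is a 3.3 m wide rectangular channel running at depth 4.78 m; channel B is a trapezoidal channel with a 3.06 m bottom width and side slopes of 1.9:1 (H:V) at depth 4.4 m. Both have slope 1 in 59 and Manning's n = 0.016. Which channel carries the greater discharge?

channel B

Channel A: Flow area A = b·y = 3.3 × 4.78 = 15.77 m². Wetted perimeter P = b + 2y = 3.3 + 2×4.78 = 12.86 m. Hydraulic radius R = A/P = 15.77/12.86 = 1.227 m. Q_A = (1/0.016)·15.77·1.227^(2/3)·√0.01695 = 147.1 m³/s.
Channel B: With bottom width b = 3.06 m and side slope z = 1.9: A = (b + zy)y = (3.06 + 1.9×4.4)×4.4 = 50.25 m²; P = b + 2y√(1+z²) = 3.06 + 2×4.4×2.147 = 21.95 m. Hydraulic radius R = A/P = 50.25/21.95 = 2.289 m. Q_B = (1/0.016)·50.25·2.289^(2/3)·√0.01695 = 710.1 m³/s.
Q_A = 147.1 m³/s vs Q_B = 710.1 m³/s, so channel B carries more.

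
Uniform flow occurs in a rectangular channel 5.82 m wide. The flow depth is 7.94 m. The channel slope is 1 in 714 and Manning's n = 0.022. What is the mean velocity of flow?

V = 2.82 m/s

Flow area A = b·y = 5.82 × 7.94 = 46.21 m². Wetted perimeter P = b + 2y = 5.82 + 2×7.94 = 21.7 m.
Hydraulic radius R = A/P = 46.21/21.7 = 2.13 m.
From Manning's equation, V = (1/n) R^(2/3) S^(1/2) = (1/0.022) × 2.13^(2/3) × 0.001401^(1/2) = 2.82 m/s.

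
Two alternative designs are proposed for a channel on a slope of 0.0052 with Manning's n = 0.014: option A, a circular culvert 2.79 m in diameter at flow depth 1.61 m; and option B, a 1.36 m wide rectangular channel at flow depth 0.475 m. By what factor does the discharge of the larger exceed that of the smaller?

Channel A: For a circular section of diameter D = 2.79 m at depth y = 1.61 m, the central angle is θ = 2 arccos(1 − 2y/D) = 3.451 rad. Then A = (D²/8)(θ − sin θ) = 3.654 m² and P = Dθ/2 = 4.814 m. Hydraulic radius R = A/P = 3.654/4.814 = 0.7591 m. Q_A = (1/0.014)·3.654·0.7591^(2/3)·√0.0052 = 15.66 m³/s.
Channel B: Flow area A = b·y = 1.36 × 0.475 = 0.646 m². Wetted perimeter P = b + 2y = 1.36 + 2×0.475 = 2.31 m. Hydraulic radius R = A/P = 0.646/2.31 = 0.2797 m. Q_B = (1/0.014)·0.646·0.2797^(2/3)·√0.0052 = 1.423 m³/s.
The larger discharge is 15.66 m³/s and the smaller is 1.423 m³/s; the ratio is 11.

11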